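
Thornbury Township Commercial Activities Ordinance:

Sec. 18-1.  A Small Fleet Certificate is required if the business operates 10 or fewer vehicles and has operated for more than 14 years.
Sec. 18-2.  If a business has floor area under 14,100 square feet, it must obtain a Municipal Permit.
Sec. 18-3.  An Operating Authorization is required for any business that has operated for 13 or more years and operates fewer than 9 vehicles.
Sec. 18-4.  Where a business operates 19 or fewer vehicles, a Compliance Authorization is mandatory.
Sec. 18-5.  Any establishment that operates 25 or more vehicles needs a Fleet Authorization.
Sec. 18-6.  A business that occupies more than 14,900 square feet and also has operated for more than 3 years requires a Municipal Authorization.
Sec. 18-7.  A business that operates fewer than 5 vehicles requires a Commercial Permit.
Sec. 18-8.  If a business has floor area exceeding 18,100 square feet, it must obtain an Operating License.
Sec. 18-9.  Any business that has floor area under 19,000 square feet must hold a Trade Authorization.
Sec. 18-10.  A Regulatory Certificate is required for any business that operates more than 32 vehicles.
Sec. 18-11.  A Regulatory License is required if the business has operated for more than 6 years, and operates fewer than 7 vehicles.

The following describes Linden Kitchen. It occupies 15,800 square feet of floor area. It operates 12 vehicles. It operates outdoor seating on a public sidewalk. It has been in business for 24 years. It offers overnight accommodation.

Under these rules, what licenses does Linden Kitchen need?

Compliance Authorization, Municipal Authorization, Trade Authorization

Sec. 18-1. vehicles 12 > 10; years in business 24 > 14 → Small Fleet Certificate not required.
Sec. 18-2. floor area 15,800 square feet ≥ 14,100 square feet → Municipal Permit not required.
Sec. 18-3. years in business 24 ≥ 13; vehicles 12 ≥ 9 → Operating Authorization not required.
Sec. 18-4. vehicles 12 ≤ 19 → Compliance Authorization required.
Sec. 18-5. vehicles 12 < 25 → Fleet Authorization not required.
Sec. 18-6. floor area 15,800 square feet > 14,900 square feet; years in business 24 > 3 → Municipal Authorization required.
Sec. 18-7. vehicles 12 ≥ 5 → Commercial Permit not required.
Sec. 18-8. floor area 15,800 square feet ≤ 18,100 square feet → Operating License not required.
Sec. 18-9. floor area 15,800 square feet < 19,000 square feet → Trade Authorization required.
Sec. 18-10. vehicles 12 ≤ 32 → Regulatory Certificate not required.
Sec. 18-11. years in business 24 > 6; vehicles 12 ≥ 7 → Regulatory License not required.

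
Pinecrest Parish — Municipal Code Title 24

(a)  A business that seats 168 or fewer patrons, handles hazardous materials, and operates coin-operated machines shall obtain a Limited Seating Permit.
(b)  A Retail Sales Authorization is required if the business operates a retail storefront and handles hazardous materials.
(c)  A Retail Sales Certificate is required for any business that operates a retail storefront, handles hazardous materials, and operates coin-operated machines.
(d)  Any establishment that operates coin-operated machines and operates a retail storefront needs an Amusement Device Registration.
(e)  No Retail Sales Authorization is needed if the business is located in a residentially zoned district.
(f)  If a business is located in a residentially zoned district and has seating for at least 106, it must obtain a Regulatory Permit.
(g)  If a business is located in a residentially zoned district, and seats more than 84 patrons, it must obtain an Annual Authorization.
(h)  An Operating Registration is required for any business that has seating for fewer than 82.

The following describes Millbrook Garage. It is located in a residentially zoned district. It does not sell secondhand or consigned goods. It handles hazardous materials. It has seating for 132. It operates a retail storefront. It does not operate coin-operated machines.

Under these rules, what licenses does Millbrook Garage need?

Annual Authorization, Regulatory Permit

(a) seating 132 ≤ 168; handles hazardous materials; does not operate coin-operated machines → Limited Seating Permit not required.
(b) operates a retail storefront; handles hazardous materials → Retail Sales Authorization required.
(c) operates a retail storefront; handles hazardous materials; does not operate coin-operated machines → Retail Sales Certificate not required.
(d) does not operate coin-operated machines; operates a retail storefront → Amusement Device Registration not required.
(e) is located in a residentially zoned district → exempt from Retail Sales Authorization.
(f) is located in a residentially zoned district; seating 132 ≥ 106 → Regulatory Permit required.
(g) is located in a residentially zoned district; seating 132 > 84 → Annual Authorization required.
(h) seating 132 ≥ 82 → Operating Registration not required.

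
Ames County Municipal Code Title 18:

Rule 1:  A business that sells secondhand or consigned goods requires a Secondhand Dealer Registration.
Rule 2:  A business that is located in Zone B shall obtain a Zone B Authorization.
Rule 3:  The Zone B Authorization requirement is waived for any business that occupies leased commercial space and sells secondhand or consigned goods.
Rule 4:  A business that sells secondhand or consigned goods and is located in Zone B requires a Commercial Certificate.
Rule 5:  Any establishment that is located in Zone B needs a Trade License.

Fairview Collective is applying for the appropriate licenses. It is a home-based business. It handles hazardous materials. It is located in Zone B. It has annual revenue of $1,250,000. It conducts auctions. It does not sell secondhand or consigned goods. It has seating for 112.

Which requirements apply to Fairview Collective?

Rule 1: does not sell secondhand or consigned goods → Secondhand Dealer Registration not required.
Rule 2: is located in Zone B → Zone B Authorization required.
Rule 3: is a home-based business (not: occupies leased commercial space); does not sell secondhand or consigned goods → Zone B Authorization exemption does not apply.
Rule 4: does not sell secondhand or consigned goods; is located in Zone B → Commercial Certificate not required.
Rule 5: is located in Zone B → Trade License required.

Trade License, Zone B Authorization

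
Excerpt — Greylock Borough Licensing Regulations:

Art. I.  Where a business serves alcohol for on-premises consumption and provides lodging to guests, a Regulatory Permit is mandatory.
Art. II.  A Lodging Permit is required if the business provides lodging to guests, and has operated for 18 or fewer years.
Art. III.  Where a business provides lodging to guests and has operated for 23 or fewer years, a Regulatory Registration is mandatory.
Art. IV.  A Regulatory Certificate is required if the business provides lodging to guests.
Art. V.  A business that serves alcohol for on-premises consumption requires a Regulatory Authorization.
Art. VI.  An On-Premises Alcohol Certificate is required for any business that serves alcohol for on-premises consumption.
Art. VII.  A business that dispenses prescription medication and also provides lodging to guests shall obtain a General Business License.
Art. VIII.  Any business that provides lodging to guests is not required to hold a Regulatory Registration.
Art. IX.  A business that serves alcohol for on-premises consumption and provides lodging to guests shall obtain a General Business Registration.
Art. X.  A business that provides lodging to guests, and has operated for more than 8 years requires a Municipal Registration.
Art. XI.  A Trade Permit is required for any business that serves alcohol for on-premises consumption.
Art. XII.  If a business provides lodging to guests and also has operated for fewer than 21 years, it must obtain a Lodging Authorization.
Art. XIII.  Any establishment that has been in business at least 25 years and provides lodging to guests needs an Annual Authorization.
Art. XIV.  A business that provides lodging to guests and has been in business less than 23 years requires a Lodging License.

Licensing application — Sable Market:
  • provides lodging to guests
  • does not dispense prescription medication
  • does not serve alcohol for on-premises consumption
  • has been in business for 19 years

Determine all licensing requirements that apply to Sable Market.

Lodging Authorization, Lodging License, Municipal Registration, Regulatory Certificate

Art. I. does not serve alcohol for on-premises consumption; provides lodging to guests → Regulatory Permit not required.
Art. II. provides lodging to guests; years in business 19 > 18 → Lodging Permit not required.
Art. III. provides lodging to guests; years in business 19 ≤ 23 → Regulatory Registration required.
Art. IV. provides lodging to guests → Regulatory Certificate required.
Art. V. does not serve alcohol for on-premises consumption → Regulatory Authorization not required.
Art. VI. does not serve alcohol for on-premises consumption → On-Premises Alcohol Certificate not required.
Art. VII. does not dispense prescription medication; provides lodging to guests → General Business License not required.
Art. VIII. provides lodging to guests → exempt from Regulatory Registration.
Art. IX. does not serve alcohol for on-premises consumption; provides lodging to guests → General Business Registration not required.
Art. X. provides lodging to guests; years in business 19 > 8 → Municipal Registration required.
Art. XI. does not serve alcohol for on-premises consumption → Trade Permit not required.
Art. XII. provides lodging to guests; years in business 19 < 21 → Lodging Authorization required.
Art. XIII. years in business 19 < 25; provides lodging to guests → Annual Authorization not required.
Art. XIV. provides lodging to guests; years in business 19 < 23 → Lodging License required.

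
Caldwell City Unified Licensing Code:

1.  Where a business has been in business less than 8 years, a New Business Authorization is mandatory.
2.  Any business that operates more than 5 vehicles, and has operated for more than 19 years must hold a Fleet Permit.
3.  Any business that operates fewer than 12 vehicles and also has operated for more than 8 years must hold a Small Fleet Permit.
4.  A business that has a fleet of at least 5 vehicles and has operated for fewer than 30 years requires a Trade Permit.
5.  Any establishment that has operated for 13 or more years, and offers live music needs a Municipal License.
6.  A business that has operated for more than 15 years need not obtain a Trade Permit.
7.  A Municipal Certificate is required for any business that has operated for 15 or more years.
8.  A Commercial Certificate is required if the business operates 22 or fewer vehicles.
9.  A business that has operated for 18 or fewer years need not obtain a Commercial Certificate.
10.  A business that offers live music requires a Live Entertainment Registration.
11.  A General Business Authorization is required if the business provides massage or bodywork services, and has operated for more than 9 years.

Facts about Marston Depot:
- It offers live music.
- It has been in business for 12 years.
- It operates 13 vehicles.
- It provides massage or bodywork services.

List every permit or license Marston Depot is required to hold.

1. years in business 12 ≥ 8 → New Business Authorization not required.
2. vehicles 13 > 5; years in business 12 ≤ 19 → Fleet Permit not required.
3. vehicles 13 ≥ 12; years in business 12 > 8 → Small Fleet Permit not required.
4. vehicles 13 ≥ 5; years in business 12 < 30 → Trade Permit required.
5. years in business 12 < 13; offers live music → Municipal License not required.
6. years in business 12 ≤ 15 → Trade Permit exemption does not apply.
7. years in business 12 < 15 → Municipal Certificate not required.
8. vehicles 13 ≤ 22 → Commercial Certificate required.
9. years in business 12 ≤ 18 → exempt from Commercial Certificate.
10. offers live music → Live Entertainment Registration required.
11. provides massage or bodywork services; years in business 12 > 9 → General Business Authorization required.

General Business Authorization, Live Entertainment Registration, Trade Permit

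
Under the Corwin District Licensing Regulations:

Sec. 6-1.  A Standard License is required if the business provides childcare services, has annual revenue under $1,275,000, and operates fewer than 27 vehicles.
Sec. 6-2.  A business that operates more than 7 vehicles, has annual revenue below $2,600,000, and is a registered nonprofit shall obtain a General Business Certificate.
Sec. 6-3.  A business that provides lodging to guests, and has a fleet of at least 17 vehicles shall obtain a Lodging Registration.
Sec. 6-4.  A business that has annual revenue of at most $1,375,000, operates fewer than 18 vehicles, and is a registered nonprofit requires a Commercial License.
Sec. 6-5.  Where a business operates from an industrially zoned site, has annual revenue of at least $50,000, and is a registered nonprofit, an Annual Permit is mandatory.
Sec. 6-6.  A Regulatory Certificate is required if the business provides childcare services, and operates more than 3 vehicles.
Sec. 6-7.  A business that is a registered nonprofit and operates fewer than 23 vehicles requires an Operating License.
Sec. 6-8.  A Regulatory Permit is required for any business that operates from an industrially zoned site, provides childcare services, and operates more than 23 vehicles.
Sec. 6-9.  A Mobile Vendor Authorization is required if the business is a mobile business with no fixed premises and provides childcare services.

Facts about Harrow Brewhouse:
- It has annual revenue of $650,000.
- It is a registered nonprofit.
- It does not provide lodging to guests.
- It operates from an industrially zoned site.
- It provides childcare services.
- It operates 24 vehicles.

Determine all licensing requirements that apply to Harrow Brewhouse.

Annual Permit, General Business Certificate, Regulatory Certificate, Regulatory Permit, Standard License

Sec. 6-1. provides childcare services; revenue $650,000 < $1,275,000; vehicles 24 < 27 → Standard License required.
Sec. 6-2. vehicles 24 > 7; revenue $650,000 < $2,600,000; is a registered nonprofit → General Business Certificate required.
Sec. 6-3. does not provide lodging to guests; vehicles 24 ≥ 17 → Lodging Registration not required.
Sec. 6-4. revenue $650,000 ≤ $1,375,000; vehicles 24 ≥ 18; is a registered nonprofit → Commercial License not required.
Sec. 6-5. operates from an industrially zoned site; revenue $650,000 ≥ $50,000; is a registered nonprofit → Annual Permit required.
Sec. 6-6. provides childcare services; vehicles 24 > 3 → Regulatory Certificate required.
Sec. 6-7. is a registered nonprofit; vehicles 24 ≥ 23 → Operating License not required.
Sec. 6-8. operates from an industrially zoned site; provides childcare services; vehicles 24 > 23 → Regulatory Permit required.
Sec. 6-9. operates from an industrially zoned site (not: is a mobile business with no fixed premises); provides childcare services → Mobile Vendor Authorization not required.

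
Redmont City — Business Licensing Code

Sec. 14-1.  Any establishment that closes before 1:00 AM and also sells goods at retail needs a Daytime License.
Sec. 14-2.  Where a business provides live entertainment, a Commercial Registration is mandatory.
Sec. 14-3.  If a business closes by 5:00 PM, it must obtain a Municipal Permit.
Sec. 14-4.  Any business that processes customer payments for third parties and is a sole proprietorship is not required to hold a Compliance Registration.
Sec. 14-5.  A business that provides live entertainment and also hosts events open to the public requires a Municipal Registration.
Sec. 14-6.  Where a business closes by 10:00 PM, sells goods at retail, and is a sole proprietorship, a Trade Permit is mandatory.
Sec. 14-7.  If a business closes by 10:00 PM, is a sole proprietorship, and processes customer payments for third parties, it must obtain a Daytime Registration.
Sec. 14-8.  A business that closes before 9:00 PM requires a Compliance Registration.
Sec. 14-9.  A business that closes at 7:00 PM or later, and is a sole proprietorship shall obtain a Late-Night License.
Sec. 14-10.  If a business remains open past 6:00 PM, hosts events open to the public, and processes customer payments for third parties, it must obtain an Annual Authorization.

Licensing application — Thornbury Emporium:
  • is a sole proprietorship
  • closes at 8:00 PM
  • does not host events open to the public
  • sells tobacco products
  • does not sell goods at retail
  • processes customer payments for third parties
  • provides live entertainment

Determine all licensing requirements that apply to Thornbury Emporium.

Commercial Registration, Daytime Registration, Late-Night License

Sec. 14-1. closes 8:00 PM, at/before 1:00 AM; does not sell goods at retail → Daytime License not required.
Sec. 14-2. provides live entertainment → Commercial Registration required.
Sec. 14-3. closes 8:00 PM, after 5:00 PM → Municipal Permit not required.
Sec. 14-4. processes customer payments for third parties; is a sole proprietorship → exempt from Compliance Registration.
Sec. 14-5. provides live entertainment; does not host events open to the public → Municipal Registration not required.
Sec. 14-6. closes 8:00 PM, at/before 10:00 PM; does not sell goods at retail; is a sole proprietorship → Trade Permit not required.
Sec. 14-7. closes 8:00 PM, at/before 10:00 PM; is a sole proprietorship; processes customer payments for third parties → Daytime Registration required.
Sec. 14-8. closes 8:00 PM, at/before 9:00 PM → Compliance Registration required.
Sec. 14-9. closes 8:00 PM, after 7:00 PM; is a sole proprietorship → Late-Night License required.
Sec. 14-10. closes 8:00 PM, after 6:00 PM; does not host events open to the public; processes customer payments for third parties → Annual Authorization not required.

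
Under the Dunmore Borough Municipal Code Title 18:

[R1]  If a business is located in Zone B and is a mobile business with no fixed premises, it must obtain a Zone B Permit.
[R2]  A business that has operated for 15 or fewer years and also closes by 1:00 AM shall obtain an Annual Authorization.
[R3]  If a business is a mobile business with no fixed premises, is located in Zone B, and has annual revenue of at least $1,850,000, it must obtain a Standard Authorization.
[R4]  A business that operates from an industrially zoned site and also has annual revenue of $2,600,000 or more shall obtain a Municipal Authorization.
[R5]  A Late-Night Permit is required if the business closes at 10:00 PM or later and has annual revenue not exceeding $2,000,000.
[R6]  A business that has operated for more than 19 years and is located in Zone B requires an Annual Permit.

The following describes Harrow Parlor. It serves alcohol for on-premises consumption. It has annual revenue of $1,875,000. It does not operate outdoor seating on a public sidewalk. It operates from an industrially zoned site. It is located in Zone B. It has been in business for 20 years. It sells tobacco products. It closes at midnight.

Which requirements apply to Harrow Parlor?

[R1] is located in Zone B; operates from an industrially zoned site (not: is a mobile business with no fixed premises) → Zone B Permit not required.
[R2] years in business 20 > 15; closes midnight, at/before 1:00 AM → Annual Authorization not required.
[R3] operates from an industrially zoned site (not: is a mobile business with no fixed premises); is located in Zone B; revenue $1,875,000 ≥ $1,850,000 → Standard Authorization not required.
[R4] operates from an industrially zoned site; revenue $1,875,000 < $2,600,000 → Municipal Authorization not required.
[R5] closes midnight, after 10:00 PM; revenue $1,875,000 ≤ $2,000,000 → Late-Night Permit required.
[R6] years in business 20 > 19; is located in Zone B → Annual Permit required.

Annual Permit, Late-Night Permit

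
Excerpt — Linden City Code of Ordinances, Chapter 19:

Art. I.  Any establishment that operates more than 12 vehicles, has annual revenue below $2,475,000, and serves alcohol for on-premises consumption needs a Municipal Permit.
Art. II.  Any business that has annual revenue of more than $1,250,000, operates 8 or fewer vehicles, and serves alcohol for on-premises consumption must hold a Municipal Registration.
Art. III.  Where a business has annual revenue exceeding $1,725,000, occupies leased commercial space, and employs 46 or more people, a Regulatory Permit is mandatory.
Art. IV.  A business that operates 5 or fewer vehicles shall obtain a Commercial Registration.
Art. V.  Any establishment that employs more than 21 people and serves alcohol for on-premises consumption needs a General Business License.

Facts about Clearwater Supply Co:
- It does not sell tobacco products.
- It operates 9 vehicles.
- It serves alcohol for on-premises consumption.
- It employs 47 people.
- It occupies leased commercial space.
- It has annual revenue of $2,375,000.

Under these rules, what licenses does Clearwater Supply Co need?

Art. I. vehicles 9 ≤ 12; revenue $2,375,000 < $2,475,000; serves alcohol for on-premises consumption → Municipal Permit not required.
Art. II. revenue $2,375,000 > $1,250,000; vehicles 9 > 8; serves alcohol for on-premises consumption → Municipal Registration not required.
Art. III. revenue $2,375,000 > $1,725,000; occupies leased commercial space; employees 47 ≥ 46 → Regulatory Permit required.
Art. IV. vehicles 9 > 5 → Commercial Registration not required.
Art. V. employees 47 > 21; serves alcohol for on-premises consumption → General Business License required.

General Business License, Regulatory Permit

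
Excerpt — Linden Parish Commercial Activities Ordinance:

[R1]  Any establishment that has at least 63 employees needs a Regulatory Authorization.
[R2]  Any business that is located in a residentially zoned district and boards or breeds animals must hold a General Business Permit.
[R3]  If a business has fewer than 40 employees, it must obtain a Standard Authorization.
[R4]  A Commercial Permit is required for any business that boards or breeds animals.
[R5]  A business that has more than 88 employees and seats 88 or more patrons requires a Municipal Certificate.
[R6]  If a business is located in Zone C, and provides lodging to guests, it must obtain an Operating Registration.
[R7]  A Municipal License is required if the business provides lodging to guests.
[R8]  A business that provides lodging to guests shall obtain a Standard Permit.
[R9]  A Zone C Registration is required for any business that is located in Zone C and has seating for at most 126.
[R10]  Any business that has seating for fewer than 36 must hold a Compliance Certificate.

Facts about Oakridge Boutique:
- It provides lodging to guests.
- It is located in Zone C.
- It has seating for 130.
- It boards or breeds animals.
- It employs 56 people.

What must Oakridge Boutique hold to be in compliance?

Commercial Permit, Municipal License, Operating Registration, Standard Permit

[R1] employees 56 < 63 → Regulatory Authorization not required.
[R2] is located in Zone C (not: is located in a residentially zoned district); boards or breeds animals → General Business Permit not required.
[R3] employees 56 ≥ 40 → Standard Authorization not required.
[R4] boards or breeds animals → Commercial Permit required.
[R5] employees 56 ≤ 88; seating 130 ≥ 88 → Municipal Certificate not required.
[R6] is located in Zone C; provides lodging to guests → Operating Registration required.
[R7] provides lodging to guests → Municipal License required.
[R8] provides lodging to guests → Standard Permit required.
[R9] is located in Zone C; seating 130 > 126 → Zone C Registration not required.
[R10] seating 130 ≥ 36 → Compliance Certificate not required.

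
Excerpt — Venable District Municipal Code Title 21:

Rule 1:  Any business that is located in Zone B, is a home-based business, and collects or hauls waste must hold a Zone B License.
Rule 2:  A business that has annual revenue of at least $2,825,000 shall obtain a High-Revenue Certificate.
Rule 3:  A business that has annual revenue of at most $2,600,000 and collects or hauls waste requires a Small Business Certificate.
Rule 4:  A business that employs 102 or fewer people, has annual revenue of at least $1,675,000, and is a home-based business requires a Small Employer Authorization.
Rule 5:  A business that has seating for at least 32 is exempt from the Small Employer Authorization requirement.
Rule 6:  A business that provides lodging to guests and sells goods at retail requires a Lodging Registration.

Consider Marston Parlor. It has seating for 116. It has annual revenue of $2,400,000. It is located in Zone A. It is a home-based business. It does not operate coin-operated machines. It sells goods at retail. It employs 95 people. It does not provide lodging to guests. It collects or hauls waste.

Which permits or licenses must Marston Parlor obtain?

Rule 1: is located in Zone A (not: is located in Zone B); is a home-based business; collects or hauls waste → Zone B License not required.
Rule 2: revenue $2,400,000 < $2,825,000 → High-Revenue Certificate not required.
Rule 3: revenue $2,400,000 ≤ $2,600,000; collects or hauls waste → Small Business Certificate required.
Rule 4: employees 95 ≤ 102; revenue $2,400,000 ≥ $1,675,000; is a home-based business → Small Employer Authorization required.
Rule 5: seating 116 ≥ 32 → exempt from Small Employer Authorization.
Rule 6: does not provide lodging to guests; sells goods at retail → Lodging Registration not required.

Small Business Certificate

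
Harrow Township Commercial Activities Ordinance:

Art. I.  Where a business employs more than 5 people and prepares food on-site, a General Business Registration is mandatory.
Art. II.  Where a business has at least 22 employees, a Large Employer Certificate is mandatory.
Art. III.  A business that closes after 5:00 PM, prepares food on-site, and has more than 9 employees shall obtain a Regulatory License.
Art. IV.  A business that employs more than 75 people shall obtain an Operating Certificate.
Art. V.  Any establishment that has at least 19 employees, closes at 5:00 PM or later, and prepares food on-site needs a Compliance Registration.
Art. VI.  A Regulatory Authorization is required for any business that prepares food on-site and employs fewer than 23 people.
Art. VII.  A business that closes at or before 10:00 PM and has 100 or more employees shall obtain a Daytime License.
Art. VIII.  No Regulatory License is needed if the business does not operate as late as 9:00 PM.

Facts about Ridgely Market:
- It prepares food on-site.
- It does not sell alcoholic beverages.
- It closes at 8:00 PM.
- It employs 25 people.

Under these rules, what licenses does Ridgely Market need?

Compliance Registration, General Business Registration, Large Employer Certificate

Art. I. employees 25 > 5; prepares food on-site → General Business Registration required.
Art. II. employees 25 ≥ 22 → Large Employer Certificate required.
Art. III. closes 8:00 PM, after 5:00 PM; prepares food on-site; employees 25 > 9 → Regulatory License required.
Art. IV. employees 25 ≤ 75 → Operating Certificate not required.
Art. V. employees 25 ≥ 19; closes 8:00 PM, after 5:00 PM; prepares food on-site → Compliance Registration required.
Art. VI. prepares food on-site; employees 25 ≥ 23 → Regulatory Authorization not required.
Art. VII. closes 8:00 PM, at/before 10:00 PM; employees 25 < 100 → Daytime License not required.
Art. VIII. closes 8:00 PM, at/before 9:00 PM → exempt from Regulatory License.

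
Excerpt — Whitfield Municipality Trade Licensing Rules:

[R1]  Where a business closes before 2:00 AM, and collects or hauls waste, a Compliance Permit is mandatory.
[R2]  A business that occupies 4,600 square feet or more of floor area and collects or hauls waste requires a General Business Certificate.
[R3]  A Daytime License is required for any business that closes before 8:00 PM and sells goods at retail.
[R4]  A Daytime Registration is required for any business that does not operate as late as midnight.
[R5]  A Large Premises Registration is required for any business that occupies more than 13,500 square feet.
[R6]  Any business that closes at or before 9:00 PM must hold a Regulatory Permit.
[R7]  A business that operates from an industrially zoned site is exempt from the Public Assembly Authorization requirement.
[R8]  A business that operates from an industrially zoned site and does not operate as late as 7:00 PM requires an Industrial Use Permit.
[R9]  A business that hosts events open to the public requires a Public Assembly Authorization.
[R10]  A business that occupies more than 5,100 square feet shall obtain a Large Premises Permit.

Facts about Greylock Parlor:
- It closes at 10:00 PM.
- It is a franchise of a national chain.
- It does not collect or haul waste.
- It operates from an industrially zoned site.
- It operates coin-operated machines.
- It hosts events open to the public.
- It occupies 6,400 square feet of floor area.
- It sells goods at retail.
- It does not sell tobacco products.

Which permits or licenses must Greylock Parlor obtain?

[R1] closes 10:00 PM, at/before 2:00 AM; does not collect or haul waste → Compliance Permit not required.
[R2] floor area 6,400 square feet ≥ 4,600 square feet; does not collect or haul waste → General Business Certificate not required.
[R3] closes 10:00 PM, after 8:00 PM; sells goods at retail → Daytime License not required.
[R4] closes 10:00 PM, at/before midnight → Daytime Registration required.
[R5] floor area 6,400 square feet ≤ 13,500 square feet → Large Premises Registration not required.
[R6] closes 10:00 PM, after 9:00 PM → Regulatory Permit not required.
[R7] operates from an industrially zoned site → exempt from Public Assembly Authorization.
[R8] operates from an industrially zoned site; closes 10:00 PM, after 7:00 PM → Industrial Use Permit not required.
[R9] hosts events open to the public → Public Assembly Authorization required.
[R10] floor area 6,400 square feet > 5,100 square feet → Large Premises Permit required.

Daytime Registration, Large Premises Permit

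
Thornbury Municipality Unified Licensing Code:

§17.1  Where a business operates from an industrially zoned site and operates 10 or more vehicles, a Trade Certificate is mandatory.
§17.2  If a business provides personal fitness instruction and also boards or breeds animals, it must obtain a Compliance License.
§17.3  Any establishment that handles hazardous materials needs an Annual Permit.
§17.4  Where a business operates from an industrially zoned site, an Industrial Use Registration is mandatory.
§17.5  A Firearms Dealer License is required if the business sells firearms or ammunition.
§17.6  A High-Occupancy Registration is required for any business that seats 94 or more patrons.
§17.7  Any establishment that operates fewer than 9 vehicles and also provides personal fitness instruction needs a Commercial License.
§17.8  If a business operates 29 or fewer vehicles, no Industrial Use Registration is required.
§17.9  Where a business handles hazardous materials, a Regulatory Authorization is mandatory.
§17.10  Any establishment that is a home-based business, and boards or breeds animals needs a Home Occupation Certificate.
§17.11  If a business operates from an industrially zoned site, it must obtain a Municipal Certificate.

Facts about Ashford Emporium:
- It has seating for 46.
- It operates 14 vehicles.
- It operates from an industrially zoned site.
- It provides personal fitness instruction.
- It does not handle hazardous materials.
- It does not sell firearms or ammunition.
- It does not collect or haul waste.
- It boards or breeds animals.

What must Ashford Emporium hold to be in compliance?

Compliance License, Municipal Certificate, Trade Certificate

§17.1 operates from an industrially zoned site; vehicles 14 ≥ 10 → Trade Certificate required.
§17.2 provides personal fitness instruction; boards or breeds animals → Compliance License required.
§17.3 does not handle hazardous materials → Annual Permit not required.
§17.4 operates from an industrially zoned site → Industrial Use Registration required.
§17.5 does not sell firearms or ammunition → Firearms Dealer License not required.
§17.6 seating 46 < 94 → High-Occupancy Registration not required.
§17.7 vehicles 14 ≥ 9; provides personal fitness instruction → Commercial License not required.
§17.8 vehicles 14 ≤ 29 → exempt from Industrial Use Registration.
§17.9 does not handle hazardous materials → Regulatory Authorization not required.
§17.10 operates from an industrially zoned site (not: is a home-based business); boards or breeds animals → Home Occupation Certificate not required.
§17.11 operates from an industrially zoned site → Municipal Certificate required.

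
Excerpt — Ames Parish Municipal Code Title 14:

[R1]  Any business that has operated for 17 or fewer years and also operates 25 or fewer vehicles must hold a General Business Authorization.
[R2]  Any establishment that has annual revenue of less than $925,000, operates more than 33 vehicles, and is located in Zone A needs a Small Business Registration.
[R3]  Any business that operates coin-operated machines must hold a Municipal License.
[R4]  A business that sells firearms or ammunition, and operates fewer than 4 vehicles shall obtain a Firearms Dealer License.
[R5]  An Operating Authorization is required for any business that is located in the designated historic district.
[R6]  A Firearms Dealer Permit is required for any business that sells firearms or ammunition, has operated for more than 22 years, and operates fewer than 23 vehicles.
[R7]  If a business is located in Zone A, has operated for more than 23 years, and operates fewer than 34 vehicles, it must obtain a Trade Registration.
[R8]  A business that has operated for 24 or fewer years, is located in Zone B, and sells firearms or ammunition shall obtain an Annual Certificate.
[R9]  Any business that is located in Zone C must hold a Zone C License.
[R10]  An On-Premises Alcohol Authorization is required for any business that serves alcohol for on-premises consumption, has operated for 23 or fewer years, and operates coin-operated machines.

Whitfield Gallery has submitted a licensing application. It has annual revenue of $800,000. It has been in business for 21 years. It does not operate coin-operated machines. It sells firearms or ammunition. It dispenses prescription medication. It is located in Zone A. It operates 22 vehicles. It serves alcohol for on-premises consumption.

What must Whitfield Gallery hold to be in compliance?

None

[R1] years in business 21 > 17; vehicles 22 ≤ 25 → General Business Authorization not required.
[R2] revenue $800,000 < $925,000; vehicles 22 ≤ 33; is located in Zone A → Small Business Registration not required.
[R3] does not operate coin-operated machines → Municipal License not required.
[R4] sells firearms or ammunition; vehicles 22 ≥ 4 → Firearms Dealer License not required.
[R5] is located in Zone A (not: is located in the designated historic district) → Operating Authorization not required.
[R6] sells firearms or ammunition; years in business 21 ≤ 22; vehicles 22 < 23 → Firearms Dealer Permit not required.
[R7] is located in Zone A; years in business 21 ≤ 23; vehicles 22 < 34 → Trade Registration not required.
[R8] years in business 21 ≤ 24; is located in Zone A (not: is located in Zone B); sells firearms or ammunition → Annual Certificate not required.
[R9] is located in Zone A (not: is located in Zone C) → Zone C License not required.
[R10] serves alcohol for on-premises consumption; years in business 21 ≤ 23; does not operate coin-operated machines → On-Premises Alcohol Authorization not required.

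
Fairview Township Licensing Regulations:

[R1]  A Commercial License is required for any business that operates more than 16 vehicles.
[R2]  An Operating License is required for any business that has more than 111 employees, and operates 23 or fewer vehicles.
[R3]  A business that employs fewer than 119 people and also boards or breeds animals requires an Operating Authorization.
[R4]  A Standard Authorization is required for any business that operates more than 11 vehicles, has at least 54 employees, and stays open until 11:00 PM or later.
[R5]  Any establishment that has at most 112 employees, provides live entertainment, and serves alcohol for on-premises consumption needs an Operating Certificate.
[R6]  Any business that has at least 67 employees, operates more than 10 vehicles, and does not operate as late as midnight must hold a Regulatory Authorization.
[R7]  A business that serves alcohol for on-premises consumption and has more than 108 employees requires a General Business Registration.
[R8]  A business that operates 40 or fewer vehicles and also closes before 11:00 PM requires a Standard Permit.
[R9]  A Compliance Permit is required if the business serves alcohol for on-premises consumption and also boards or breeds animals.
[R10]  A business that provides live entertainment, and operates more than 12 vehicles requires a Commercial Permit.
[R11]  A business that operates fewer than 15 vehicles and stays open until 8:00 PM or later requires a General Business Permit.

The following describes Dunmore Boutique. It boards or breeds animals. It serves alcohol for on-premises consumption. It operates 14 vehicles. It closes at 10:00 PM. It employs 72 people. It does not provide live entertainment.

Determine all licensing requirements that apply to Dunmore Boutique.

[R1] vehicles 14 ≤ 16 → Commercial License not required.
[R2] employees 72 ≤ 111; vehicles 14 ≤ 23 → Operating License not required.
[R3] employees 72 < 119; boards or breeds animals → Operating Authorization required.
[R4] vehicles 14 > 11; employees 72 ≥ 54; closes 10:00 PM, at/before 11:00 PM → Standard Authorization not required.
[R5] employees 72 ≤ 112; does not provide live entertainment; serves alcohol for on-premises consumption → Operating Certificate not required.
[R6] employees 72 ≥ 67; vehicles 14 > 10; closes 10:00 PM, at/before midnight → Regulatory Authorization required.
[R7] serves alcohol for on-premises consumption; employees 72 ≤ 108 → General Business Registration not required.
[R8] vehicles 14 ≤ 40; closes 10:00 PM, at/before 11:00 PM → Standard Permit required.
[R9] serves alcohol for on-premises consumption; boards or breeds animals → Compliance Permit required.
[R10] does not provide live entertainment; vehicles 14 > 12 → Commercial Permit not required.
[R11] vehicles 14 < 15; closes 10:00 PM, after 8:00 PM → General Business Permit required.

Compliance Permit, General Business Permit, Operating Authorization, Regulatory Authorization, Standard Permit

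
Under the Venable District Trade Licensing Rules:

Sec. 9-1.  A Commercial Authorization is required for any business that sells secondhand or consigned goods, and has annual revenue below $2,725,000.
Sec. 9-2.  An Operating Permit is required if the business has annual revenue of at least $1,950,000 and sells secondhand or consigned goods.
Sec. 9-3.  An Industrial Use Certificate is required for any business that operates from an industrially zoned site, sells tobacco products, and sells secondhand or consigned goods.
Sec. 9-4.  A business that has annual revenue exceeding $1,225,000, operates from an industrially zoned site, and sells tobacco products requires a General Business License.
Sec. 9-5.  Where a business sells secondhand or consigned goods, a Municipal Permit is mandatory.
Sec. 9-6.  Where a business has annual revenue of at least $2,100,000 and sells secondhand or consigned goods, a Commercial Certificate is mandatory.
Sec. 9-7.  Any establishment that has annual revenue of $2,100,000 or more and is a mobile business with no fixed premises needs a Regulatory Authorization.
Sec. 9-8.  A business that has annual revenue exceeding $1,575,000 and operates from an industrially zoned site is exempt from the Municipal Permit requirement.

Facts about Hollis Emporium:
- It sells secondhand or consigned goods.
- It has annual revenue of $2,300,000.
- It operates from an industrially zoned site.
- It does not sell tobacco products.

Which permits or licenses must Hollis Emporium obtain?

Commercial Authorization, Commercial Certificate, Operating Permit

Sec. 9-1. sells secondhand or consigned goods; revenue $2,300,000 < $2,725,000 → Commercial Authorization required.
Sec. 9-2. revenue $2,300,000 ≥ $1,950,000; sells secondhand or consigned goods → Operating Permit required.
Sec. 9-3. operates from an industrially zoned site; does not sell tobacco products; sells secondhand or consigned goods → Industrial Use Certificate not required.
Sec. 9-4. revenue $2,300,000 > $1,225,000; operates from an industrially zoned site; does not sell tobacco products → General Business License not required.
Sec. 9-5. sells secondhand or consigned goods → Municipal Permit required.
Sec. 9-6. revenue $2,300,000 ≥ $2,100,000; sells secondhand or consigned goods → Commercial Certificate required.
Sec. 9-7. revenue $2,300,000 ≥ $2,100,000; operates from an industrially zoned site (not: is a mobile business with no fixed premises) → Regulatory Authorization not required.
Sec. 9-8. revenue $2,300,000 > $1,575,000; operates from an industrially zoned site → exempt from Municipal Permit.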